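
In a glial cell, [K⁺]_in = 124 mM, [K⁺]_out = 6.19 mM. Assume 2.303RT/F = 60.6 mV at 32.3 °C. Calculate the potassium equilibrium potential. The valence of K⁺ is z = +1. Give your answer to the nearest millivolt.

-79 mV

E = (60.6/z) · log₁₀([K⁺]_out/[K⁺]_in) with z = +1.
= (60.6/1) · log₁₀(6.19/124) = 60.60 · log₁₀(0.04992)
= 60.60 · (-1.3017) = -78.88 mV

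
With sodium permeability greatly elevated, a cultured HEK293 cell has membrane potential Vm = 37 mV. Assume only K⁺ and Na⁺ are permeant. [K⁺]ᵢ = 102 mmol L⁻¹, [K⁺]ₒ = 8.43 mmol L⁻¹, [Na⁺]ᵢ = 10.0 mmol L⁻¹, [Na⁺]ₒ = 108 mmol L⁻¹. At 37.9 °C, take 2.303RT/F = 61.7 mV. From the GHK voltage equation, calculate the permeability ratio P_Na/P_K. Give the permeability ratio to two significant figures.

Let α = P_Na/P_K. GHK: Vm = 61.7·log₁₀[(Kₒ + α·Naₒ)/(Kᵢ + α·Naᵢ)].
10^(Vm/61.7) = 10^(37.0/61.7) = 3.9781
So 3.9781·(Kᵢ + α·Naᵢ) = Kₒ + α·Naₒ → α = (3.9781·102.0 − 8.43) / (108.0 − 3.9781·10.0)
α = (405.8 − 8.43) / (108.0 − 39.78) = 397.3/68.22 = 5.824

5.8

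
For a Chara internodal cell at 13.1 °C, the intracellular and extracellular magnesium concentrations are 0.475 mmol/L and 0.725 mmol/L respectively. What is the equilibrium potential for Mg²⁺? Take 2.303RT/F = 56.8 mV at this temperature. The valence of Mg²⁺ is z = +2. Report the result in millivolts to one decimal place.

5.2 mV

E = (56.8/z) · log₁₀([Mg²⁺]_out/[Mg²⁺]_in) with z = +2.
= (56.8/2) · log₁₀(0.725/0.475) = 28.40 · log₁₀(1.526)
= 28.40 · (0.1836) = 5.22 mV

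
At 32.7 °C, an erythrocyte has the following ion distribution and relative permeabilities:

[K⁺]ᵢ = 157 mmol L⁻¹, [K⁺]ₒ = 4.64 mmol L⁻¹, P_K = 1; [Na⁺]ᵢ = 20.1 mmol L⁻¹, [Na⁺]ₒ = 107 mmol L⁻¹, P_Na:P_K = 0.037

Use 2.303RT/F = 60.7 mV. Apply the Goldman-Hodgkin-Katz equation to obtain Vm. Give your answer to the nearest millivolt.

Vm = 60.7 · log₁₀[(Σ P·[cation]ₒ + Σ P·[anion]ᵢ) / (Σ P·[cation]ᵢ + Σ P·[anion]ₒ)]
Numerator = 1×4.64 + 0.037×107 = 8.599
Denominator = 1×157 + 0.037×20.1 = 157.7
Vm = 60.7 · log₁₀(0.054512) = 60.7 × (-1.2635) = -76.69 mV

-77 mV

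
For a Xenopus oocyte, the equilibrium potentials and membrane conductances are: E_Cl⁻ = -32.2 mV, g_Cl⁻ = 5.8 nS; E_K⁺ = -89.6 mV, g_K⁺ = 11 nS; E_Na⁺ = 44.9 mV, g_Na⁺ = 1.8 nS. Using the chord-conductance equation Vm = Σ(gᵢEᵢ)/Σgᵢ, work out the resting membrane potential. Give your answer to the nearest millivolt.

Σ gᵢEᵢ = 5.8·(-32.2) + 11·(-89.6) + 1.8·(44.9) = -1091.54
Σ gᵢ = 5.8 + 11 + 1.8 = 18.6
Vm = -1091.54 / 18.6 = -58.68 mV

-59 mV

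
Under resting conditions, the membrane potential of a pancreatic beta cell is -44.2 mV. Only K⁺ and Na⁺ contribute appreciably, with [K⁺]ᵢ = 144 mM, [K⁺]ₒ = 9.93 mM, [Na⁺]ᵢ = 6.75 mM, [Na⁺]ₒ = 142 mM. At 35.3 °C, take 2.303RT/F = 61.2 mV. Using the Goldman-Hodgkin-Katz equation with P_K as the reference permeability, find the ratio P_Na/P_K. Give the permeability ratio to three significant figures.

Let α = P_Na/P_K. GHK: Vm = 61.2·log₁₀[(Kₒ + α·Naₒ)/(Kᵢ + α·Naᵢ)].
10^(Vm/61.2) = 10^(-44.2/61.2) = 0.18957
So 0.18957·(Kᵢ + α·Naᵢ) = Kₒ + α·Naₒ → α = (0.18957·144.0 − 9.93) / (142.0 − 0.18957·6.75)
α = (27.3 − 9.93) / (142.0 − 1.28) = 17.37/140.7 = 0.1234

0.123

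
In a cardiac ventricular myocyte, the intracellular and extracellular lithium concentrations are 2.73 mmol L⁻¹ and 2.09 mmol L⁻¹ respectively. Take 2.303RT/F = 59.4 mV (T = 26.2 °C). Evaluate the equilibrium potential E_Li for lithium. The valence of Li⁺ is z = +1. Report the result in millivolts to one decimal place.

E = (59.4/z) · log₁₀([Li⁺]_out/[Li⁺]_in) with z = +1.
= (59.4/1) · log₁₀(2.09/2.73) = 59.40 · log₁₀(0.7656)
= 59.40 · (-0.1160) = -6.89 mV

-6.9 mV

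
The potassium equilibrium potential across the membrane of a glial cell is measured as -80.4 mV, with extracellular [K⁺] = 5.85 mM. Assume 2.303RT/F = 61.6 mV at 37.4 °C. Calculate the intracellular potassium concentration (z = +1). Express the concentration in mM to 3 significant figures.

Nernst: E = (61.6/1) · log₁₀([out]/[in]), so log₁₀([out]/[in]) = -80.4 × 1 / 61.6 = -1.3052.
[out]/[in] = 10^(-1.3052) = 0.04952.
[in] = 5.85 / 0.04952 = 118.1 mM.

118 mM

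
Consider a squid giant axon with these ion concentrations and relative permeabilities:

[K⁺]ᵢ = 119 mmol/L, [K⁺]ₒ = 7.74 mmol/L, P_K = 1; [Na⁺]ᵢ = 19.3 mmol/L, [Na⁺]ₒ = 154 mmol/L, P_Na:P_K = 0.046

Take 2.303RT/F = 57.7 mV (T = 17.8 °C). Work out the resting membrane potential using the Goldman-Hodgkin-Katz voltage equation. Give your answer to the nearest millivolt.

Vm = 57.7 · log₁₀[(Σ P·[cation]ₒ + Σ P·[anion]ᵢ) / (Σ P·[cation]ᵢ + Σ P·[anion]ₒ)]
Numerator = 1×7.74 + 0.046×154 = 14.82
Denominator = 1×119 + 0.046×19.3 = 119.9
Vm = 57.7 · log₁₀(0.12365) = 57.7 × (-0.9078) = -52.38 mV

-52 mV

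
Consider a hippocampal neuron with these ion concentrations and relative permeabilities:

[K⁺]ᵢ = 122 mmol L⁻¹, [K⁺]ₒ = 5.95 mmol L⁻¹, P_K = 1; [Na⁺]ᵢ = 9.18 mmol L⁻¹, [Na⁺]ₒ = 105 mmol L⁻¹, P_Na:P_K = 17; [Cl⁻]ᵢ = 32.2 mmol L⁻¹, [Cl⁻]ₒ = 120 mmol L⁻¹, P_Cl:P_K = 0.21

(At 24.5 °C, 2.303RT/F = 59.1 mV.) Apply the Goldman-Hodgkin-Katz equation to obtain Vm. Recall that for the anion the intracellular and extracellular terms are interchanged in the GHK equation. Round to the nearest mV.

Vm = 59.1 · log₁₀[(Σ P·[cation]ₒ + Σ P·[anion]ᵢ) / (Σ P·[cation]ᵢ + Σ P·[anion]ₒ)]
Numerator = 1×5.95 + 17×105 + 0.21×32.2 = 1798
Denominator = 1×122 + 17×9.18 + 0.21×120 = 303.3
Vm = 59.1 · log₁₀(5.928) = 59.1 × (0.7729) = 45.68 mV

46 mV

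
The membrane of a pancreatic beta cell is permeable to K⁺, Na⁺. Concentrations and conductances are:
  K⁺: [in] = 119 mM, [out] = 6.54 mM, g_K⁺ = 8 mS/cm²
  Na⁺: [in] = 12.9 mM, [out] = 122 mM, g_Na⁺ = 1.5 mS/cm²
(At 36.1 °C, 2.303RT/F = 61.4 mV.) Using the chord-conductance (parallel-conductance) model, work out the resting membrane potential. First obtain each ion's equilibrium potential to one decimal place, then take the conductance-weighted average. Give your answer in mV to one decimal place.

E_K⁺ = (61.4/1)·log₁₀(6.54/119) = -77.4 mV
E_Na⁺ = (61.4/1)·log₁₀(122/12.9) = 59.9 mV
Vm = (Σ gᵢEᵢ)/(Σ gᵢ) = (8·-77.4 + 1.5·59.9) / (8 + 1.5)
= -529.35 / 9.5 = -55.72 mV

-55.7 mV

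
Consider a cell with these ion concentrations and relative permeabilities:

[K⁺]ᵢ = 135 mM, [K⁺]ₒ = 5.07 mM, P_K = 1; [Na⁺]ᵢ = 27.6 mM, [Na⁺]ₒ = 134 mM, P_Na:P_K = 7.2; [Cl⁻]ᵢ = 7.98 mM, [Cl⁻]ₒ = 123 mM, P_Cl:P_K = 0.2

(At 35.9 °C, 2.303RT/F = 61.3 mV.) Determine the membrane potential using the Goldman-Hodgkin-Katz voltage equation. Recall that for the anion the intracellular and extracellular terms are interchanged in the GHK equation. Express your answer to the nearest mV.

Vm = 61.3 · log₁₀[(Σ P·[cation]ₒ + Σ P·[anion]ᵢ) / (Σ P·[cation]ᵢ + Σ P·[anion]ₒ)]
Numerator = 1×5.07 + 7.2×134 + 0.2×7.98 = 971.5
Denominator = 1×135 + 7.2×27.6 + 0.2×123 = 358.3
Vm = 61.3 · log₁₀(2.7112) = 61.3 × (0.4332) = 26.55 mV

27 mV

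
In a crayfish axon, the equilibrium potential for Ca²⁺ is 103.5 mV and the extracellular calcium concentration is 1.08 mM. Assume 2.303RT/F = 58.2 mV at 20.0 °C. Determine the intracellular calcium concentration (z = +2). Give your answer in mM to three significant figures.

0.000300 mM

Nernst: E = (58.2/2) · log₁₀([out]/[in]), so log₁₀([out]/[in]) = 103.5 × 2 / 58.2 = 3.5567.
[out]/[in] = 10^(3.5567) = 3603.
[in] = 1.08 / 3603 = 0.0002997 mM.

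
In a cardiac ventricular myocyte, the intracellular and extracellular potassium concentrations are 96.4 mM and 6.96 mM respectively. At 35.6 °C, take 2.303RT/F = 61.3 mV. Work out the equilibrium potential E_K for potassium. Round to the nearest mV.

E = (61.3/z) · log₁₀([K⁺]_out/[K⁺]_in) with z = +1.
= (61.3/1) · log₁₀(6.96/96.4) = 61.30 · log₁₀(0.0722)
= 61.30 · (-1.1415) = -69.97 mV

-70 mV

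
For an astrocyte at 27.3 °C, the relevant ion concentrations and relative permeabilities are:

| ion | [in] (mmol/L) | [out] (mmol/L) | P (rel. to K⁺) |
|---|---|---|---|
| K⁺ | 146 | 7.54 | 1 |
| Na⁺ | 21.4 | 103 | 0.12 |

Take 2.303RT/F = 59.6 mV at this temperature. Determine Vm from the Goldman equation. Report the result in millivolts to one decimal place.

-52.0 mV

Vm = 59.6 · log₁₀[(Σ P·[cation]ₒ + Σ P·[anion]ᵢ) / (Σ P·[cation]ᵢ + Σ P·[anion]ₒ)]
Numerator = 1×7.54 + 0.12×103 = 19.9
Denominator = 1×146 + 0.12×21.4 = 148.6
Vm = 59.6 · log₁₀(0.13395) = 59.6 × (-0.8731) = -52.04 mV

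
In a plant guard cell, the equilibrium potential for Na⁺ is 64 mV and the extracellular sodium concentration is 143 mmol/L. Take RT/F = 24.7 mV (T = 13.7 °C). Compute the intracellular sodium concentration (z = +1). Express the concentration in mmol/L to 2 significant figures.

Nernst: E = (24.7/1) · ln([out]/[in]), so ln([out]/[in]) = 64.0 × 1 / 24.7 = 2.5911.
[out]/[in] = e^(2.5911) = 13.34.
[in] = 143 / 13.34 = 10.72 mmol/L.

11 mmol/L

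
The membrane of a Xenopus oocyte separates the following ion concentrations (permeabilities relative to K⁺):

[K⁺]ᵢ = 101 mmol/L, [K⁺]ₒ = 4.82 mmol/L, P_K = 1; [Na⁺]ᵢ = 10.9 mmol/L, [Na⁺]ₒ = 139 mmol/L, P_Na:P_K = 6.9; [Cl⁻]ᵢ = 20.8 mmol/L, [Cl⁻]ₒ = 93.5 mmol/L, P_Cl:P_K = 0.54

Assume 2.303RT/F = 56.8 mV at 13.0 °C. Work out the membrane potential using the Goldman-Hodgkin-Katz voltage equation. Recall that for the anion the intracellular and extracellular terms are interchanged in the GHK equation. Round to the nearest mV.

36 mV

Vm = 56.8 · log₁₀[(Σ P·[cation]ₒ + Σ P·[anion]ᵢ) / (Σ P·[cation]ᵢ + Σ P·[anion]ₒ)]
Numerator = 1×4.82 + 6.9×139 + 0.54×20.8 = 975.2
Denominator = 1×101 + 6.9×10.9 + 0.54×93.5 = 226.7
Vm = 56.8 · log₁₀(4.3015) = 56.8 × (0.6336) = 35.99 mV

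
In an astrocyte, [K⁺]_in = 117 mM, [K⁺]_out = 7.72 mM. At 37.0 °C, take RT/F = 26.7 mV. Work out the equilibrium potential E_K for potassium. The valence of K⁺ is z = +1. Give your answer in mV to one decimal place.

E = (26.7/z) · ln([K⁺]_out/[K⁺]_in) with z = +1.
= (26.7/1) · ln(7.72/117) = 26.70 · ln(0.06598)
= 26.70 · (-2.7184) = -72.58 mV

-72.6 mV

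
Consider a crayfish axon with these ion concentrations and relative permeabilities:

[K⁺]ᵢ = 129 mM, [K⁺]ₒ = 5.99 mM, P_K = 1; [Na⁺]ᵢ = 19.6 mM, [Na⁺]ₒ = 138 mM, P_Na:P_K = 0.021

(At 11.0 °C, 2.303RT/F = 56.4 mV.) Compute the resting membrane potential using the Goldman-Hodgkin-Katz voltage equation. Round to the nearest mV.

-66 mV

Vm = 56.4 · log₁₀[(Σ P·[cation]ₒ + Σ P·[anion]ᵢ) / (Σ P·[cation]ᵢ + Σ P·[anion]ₒ)]
Numerator = 1×5.99 + 0.021×138 = 8.888
Denominator = 1×129 + 0.021×19.6 = 129.4
Vm = 56.4 · log₁₀(0.06868) = 56.4 × (-1.1632) = -65.60 mV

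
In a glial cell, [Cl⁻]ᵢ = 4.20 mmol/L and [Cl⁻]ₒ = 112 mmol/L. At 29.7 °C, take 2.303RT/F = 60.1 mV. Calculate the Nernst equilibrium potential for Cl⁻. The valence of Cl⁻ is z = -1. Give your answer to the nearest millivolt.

-86 mV

E = (60.1/z) · log₁₀([Cl⁻]_out/[Cl⁻]_in) with z = -1.
For an anion, dividing by z = -1 reverses the sign.
= (60.1/-1) · log₁₀(112/4.20) = -60.10 · log₁₀(26.67)
= -60.10 · (1.4260) = -85.70 mV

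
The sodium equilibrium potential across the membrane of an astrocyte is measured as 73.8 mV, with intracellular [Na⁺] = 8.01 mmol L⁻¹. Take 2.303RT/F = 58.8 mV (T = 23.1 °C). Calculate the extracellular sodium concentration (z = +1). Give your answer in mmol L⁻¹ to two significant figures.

Nernst: E = (58.8/1) · log₁₀([out]/[in]), so log₁₀([out]/[in]) = 73.8 × 1 / 58.8 = 1.2551.
[out]/[in] = 10^(1.2551) = 17.99.
[out] = 17.99 × 8.01 = 144.1 mmol L⁻¹.

140 mmol L⁻¹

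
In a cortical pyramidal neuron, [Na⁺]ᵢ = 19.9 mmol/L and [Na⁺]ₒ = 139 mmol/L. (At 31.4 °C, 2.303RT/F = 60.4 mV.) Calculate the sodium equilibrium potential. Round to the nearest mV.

E = (60.4/z) · log₁₀([Na⁺]_out/[Na⁺]_in) with z = +1.
= (60.4/1) · log₁₀(139/19.9) = 60.40 · log₁₀(6.985)
= 60.40 · (0.8442) = 50.99 mV

51 mV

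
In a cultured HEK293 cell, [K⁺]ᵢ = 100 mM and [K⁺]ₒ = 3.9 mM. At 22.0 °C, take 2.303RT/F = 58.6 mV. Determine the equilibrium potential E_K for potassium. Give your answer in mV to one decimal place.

-82.6 mV

E = (58.6/z) · log₁₀([K⁺]_out/[K⁺]_in) with z = +1.
= (58.6/1) · log₁₀(3.9/100) = 58.60 · log₁₀(0.039)
= 58.60 · (-1.4089) = -82.56 mV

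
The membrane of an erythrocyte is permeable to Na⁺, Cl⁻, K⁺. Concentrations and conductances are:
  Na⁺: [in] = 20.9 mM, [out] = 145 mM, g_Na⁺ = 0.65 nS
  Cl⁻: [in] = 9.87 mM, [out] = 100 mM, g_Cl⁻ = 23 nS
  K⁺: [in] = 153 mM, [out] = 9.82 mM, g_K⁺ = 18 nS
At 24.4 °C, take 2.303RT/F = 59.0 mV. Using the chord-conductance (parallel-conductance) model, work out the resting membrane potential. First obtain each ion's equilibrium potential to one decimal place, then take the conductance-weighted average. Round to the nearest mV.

-62 mV

E_Na⁺ = (59.0/1)·log₁₀(145/20.9) = 49.6 mV
E_Cl⁻ = (59.0/-1)·log₁₀(100/9.87) = -59.3 mV
E_K⁺ = (59.0/1)·log₁₀(9.82/153) = -70.4 mV
Vm = (Σ gᵢEᵢ)/(Σ gᵢ) = (0.65·49.6 + 23·-59.3 + 18·-70.4) / (0.65 + 23 + 18)
= -2598.86 / 41.65 = -62.40 mV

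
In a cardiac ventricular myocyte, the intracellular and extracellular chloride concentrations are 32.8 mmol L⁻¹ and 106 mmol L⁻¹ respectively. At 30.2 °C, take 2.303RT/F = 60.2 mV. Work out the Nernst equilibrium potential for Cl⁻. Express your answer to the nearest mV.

E = (60.2/z) · log₁₀([Cl⁻]_out/[Cl⁻]_in) with z = -1.
For an anion, dividing by z = -1 reverses the sign.
= (60.2/-1) · log₁₀(106/32.8) = -60.20 · log₁₀(3.232)
= -60.20 · (0.5094) = -30.67 mV

-31 mV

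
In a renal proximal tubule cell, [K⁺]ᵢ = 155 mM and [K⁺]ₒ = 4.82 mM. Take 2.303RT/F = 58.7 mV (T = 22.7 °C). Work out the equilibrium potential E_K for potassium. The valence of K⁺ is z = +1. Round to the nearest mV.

-88 mV

E = (58.7/z) · log₁₀([K⁺]_out/[K⁺]_in) with z = +1.
= (58.7/1) · log₁₀(4.82/155) = 58.70 · log₁₀(0.0311)
= 58.70 · (-1.5073) = -88.48 mV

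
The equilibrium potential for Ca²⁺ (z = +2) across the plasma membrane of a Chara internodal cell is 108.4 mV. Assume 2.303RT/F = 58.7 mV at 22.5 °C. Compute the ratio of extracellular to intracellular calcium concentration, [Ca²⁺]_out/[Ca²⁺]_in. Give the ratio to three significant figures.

log₁₀([out]/[in]) = E·z/(58.7) = 108.4 × 2 / 58.7 = 3.6934
[out]/[in] = 10^(3.6934) = 4936

4940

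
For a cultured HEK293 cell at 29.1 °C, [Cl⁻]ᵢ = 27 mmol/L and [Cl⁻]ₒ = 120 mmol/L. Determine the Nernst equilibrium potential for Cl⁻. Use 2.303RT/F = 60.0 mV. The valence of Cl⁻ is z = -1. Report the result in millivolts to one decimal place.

E = (60.0/z) · log₁₀([Cl⁻]_out/[Cl⁻]_in) with z = -1.
For an anion, dividing by z = -1 reverses the sign.
= (60.0/-1) · log₁₀(120/27) = -60.00 · log₁₀(4.444)
= -60.00 · (0.6478) = -38.87 mV

-38.9 mV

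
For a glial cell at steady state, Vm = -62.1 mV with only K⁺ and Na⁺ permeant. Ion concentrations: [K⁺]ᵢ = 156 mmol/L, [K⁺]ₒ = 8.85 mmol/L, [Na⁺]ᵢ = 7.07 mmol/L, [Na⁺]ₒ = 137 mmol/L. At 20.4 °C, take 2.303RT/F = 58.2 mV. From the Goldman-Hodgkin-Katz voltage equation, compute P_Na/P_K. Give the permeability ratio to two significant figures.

Let α = P_Na/P_K. GHK: Vm = 58.2·log₁₀[(Kₒ + α·Naₒ)/(Kᵢ + α·Naᵢ)].
10^(Vm/58.2) = 10^(-62.1/58.2) = 0.085702
So 0.085702·(Kᵢ + α·Naᵢ) = Kₒ + α·Naₒ → α = (0.085702·156.0 − 8.85) / (137.0 − 0.085702·7.07)
α = (13.37 − 8.85) / (137.0 − 0.6059) = 4.519/136.4 = 0.03314

0.033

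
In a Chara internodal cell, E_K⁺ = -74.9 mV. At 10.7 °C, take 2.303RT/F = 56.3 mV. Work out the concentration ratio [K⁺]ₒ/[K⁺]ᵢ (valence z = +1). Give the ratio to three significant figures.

log₁₀([out]/[in]) = E·z/(56.3) = -74.9 × 1 / 56.3 = -1.3304
[out]/[in] = 10^(-1.3304) = 0.04673

0.0467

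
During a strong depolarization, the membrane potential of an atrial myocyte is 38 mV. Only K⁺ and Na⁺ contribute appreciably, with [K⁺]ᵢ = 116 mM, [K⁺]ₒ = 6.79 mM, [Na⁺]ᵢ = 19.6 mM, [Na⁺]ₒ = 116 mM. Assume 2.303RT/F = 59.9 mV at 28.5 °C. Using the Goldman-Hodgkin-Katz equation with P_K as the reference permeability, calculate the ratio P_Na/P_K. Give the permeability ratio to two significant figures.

Let α = P_Na/P_K. GHK: Vm = 59.9·log₁₀[(Kₒ + α·Naₒ)/(Kᵢ + α·Naᵢ)].
10^(Vm/59.9) = 10^(38.0/59.9) = 4.3091
So 4.3091·(Kᵢ + α·Naᵢ) = Kₒ + α·Naₒ → α = (4.3091·116.0 − 6.79) / (116.0 − 4.3091·19.6)
α = (499.9 − 6.79) / (116.0 − 84.46) = 493.1/31.54 = 15.63

16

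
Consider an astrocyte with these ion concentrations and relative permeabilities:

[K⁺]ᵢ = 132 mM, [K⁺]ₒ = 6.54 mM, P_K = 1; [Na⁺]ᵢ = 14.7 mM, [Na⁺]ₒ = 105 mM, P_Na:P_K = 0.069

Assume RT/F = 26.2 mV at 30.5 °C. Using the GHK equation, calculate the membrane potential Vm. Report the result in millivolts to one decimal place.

Vm = 26.2 · ln[(Σ P·[cation]ₒ + Σ P·[anion]ᵢ) / (Σ P·[cation]ᵢ + Σ P·[anion]ₒ)]
Numerator = 1×6.54 + 0.069×105 = 13.79
Denominator = 1×132 + 0.069×14.7 = 133
Vm = 26.2 · ln(0.10364) = 26.2 × (-2.2669) = -59.39 mV

-59.4 mV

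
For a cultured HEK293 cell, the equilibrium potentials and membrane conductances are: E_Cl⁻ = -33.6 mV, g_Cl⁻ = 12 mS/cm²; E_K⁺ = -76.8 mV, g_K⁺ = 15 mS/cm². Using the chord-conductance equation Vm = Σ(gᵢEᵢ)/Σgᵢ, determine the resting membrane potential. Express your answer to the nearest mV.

-58 mV

Σ gᵢEᵢ = 12·(-33.6) + 15·(-76.8) = -1555.20
Σ gᵢ = 12 + 15 = 27
Vm = -1555.20 / 27 = -57.60 mV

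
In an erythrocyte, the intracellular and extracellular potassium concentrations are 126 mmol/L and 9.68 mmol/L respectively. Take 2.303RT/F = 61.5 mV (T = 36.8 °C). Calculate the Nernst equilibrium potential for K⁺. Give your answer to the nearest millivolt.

-69 mV

E = (61.5/z) · log₁₀([K⁺]_out/[K⁺]_in) with z = +1.
= (61.5/1) · log₁₀(9.68/126) = 61.50 · log₁₀(0.07683)
= 61.50 · (-1.1145) = -68.54 mV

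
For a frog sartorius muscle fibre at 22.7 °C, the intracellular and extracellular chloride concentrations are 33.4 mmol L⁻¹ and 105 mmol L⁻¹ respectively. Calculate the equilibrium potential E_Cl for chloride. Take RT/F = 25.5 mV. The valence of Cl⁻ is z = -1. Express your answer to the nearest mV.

-29 mV

E = (25.5/z) · ln([Cl⁻]_out/[Cl⁻]_in) with z = -1.
For an anion, dividing by z = -1 reverses the sign.
= (25.5/-1) · ln(105/33.4) = -25.50 · ln(3.144)
= -25.50 · (1.1454) = -29.21 mV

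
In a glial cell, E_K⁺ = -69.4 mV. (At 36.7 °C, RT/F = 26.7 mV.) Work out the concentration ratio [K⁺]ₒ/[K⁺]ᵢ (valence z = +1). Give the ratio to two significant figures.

0.074

ln([out]/[in]) = E·z/(26.7) = -69.4 × 1 / 26.7 = -2.5993
[out]/[in] = e^(-2.5993) = 0.07433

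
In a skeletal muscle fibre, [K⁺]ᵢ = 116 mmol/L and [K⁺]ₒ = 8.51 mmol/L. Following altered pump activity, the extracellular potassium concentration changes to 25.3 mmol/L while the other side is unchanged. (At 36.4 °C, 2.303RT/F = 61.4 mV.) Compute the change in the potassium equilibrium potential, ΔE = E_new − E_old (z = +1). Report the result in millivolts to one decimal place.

E_old = (61.4/1)·log₁₀(8.51/116) = -69.66 mV
E_new = (61.4/1)·log₁₀(25.3/116) = -40.61 mV
ΔE = -40.61 − (-69.66) = 29.05 mV

29.1 mV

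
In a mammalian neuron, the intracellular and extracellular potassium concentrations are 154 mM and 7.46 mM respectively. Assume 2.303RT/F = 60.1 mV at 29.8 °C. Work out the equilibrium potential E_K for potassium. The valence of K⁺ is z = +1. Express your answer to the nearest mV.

-79 mV

E = (60.1/z) · log₁₀([K⁺]_out/[K⁺]_in) with z = +1.
= (60.1/1) · log₁₀(7.46/154) = 60.10 · log₁₀(0.04844)
= 60.10 · (-1.3148) = -79.02 mV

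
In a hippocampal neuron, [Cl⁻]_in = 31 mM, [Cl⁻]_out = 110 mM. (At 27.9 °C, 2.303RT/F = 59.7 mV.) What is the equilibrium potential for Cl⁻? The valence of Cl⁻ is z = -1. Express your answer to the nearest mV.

-33 mV

E = (59.7/z) · log₁₀([Cl⁻]_out/[Cl⁻]_in) with z = -1.
For an anion, dividing by z = -1 reverses the sign.
= (59.7/-1) · log₁₀(110/31) = -59.70 · log₁₀(3.548)
= -59.70 · (0.5500) = -32.84 mV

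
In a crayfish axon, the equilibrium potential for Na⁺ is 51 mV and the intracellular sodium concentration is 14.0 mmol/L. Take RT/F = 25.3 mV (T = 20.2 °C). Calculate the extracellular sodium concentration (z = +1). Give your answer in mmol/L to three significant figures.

Nernst: E = (25.3/1) · ln([out]/[in]), so ln([out]/[in]) = 51.0 × 1 / 25.3 = 2.0158.
[out]/[in] = e^(2.0158) = 7.507.
[out] = 7.507 × 14.0 = 105.1 mmol/L.

105 mmol/L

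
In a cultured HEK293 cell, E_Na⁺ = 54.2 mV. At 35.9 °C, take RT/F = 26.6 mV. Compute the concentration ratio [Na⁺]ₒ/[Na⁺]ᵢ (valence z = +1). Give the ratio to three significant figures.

7.67

ln([out]/[in]) = E·z/(26.6) = 54.2 × 1 / 26.6 = 2.0376
[out]/[in] = e^(2.0376) = 7.672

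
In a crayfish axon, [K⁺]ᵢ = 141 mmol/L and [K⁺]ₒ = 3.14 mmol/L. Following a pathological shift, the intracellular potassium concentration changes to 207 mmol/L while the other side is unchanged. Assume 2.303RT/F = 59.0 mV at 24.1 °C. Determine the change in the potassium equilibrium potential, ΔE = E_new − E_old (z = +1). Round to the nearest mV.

-10 mV

E_old = (59.0/1)·log₁₀(3.14/141) = -97.49 mV
E_new = (59.0/1)·log₁₀(3.14/207) = -107.32 mV
ΔE = -107.32 − (-97.49) = -9.84 mV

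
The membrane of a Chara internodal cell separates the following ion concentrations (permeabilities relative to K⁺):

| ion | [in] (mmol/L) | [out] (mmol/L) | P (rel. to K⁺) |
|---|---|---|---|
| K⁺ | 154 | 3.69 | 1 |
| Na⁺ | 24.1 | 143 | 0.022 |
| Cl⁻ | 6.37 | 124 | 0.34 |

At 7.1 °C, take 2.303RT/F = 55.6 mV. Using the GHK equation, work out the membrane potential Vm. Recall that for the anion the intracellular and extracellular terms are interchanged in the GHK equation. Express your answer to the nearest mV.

-74 mV

Vm = 55.6 · log₁₀[(Σ P·[cation]ₒ + Σ P·[anion]ᵢ) / (Σ P·[cation]ᵢ + Σ P·[anion]ₒ)]
Numerator = 1×3.69 + 0.022×143 + 0.34×6.37 = 9.002
Denominator = 1×154 + 0.022×24.1 + 0.34×124 = 196.7
Vm = 55.6 · log₁₀(0.045766) = 55.6 × (-1.3395) = -74.47 mV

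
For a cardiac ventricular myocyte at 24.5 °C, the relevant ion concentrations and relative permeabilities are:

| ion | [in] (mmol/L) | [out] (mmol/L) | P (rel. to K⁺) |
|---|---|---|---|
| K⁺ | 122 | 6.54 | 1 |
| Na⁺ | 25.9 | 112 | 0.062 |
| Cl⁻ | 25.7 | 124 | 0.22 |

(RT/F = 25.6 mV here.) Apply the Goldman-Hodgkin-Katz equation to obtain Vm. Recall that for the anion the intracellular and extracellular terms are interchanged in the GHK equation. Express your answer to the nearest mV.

Vm = 25.6 · ln[(Σ P·[cation]ₒ + Σ P·[anion]ᵢ) / (Σ P·[cation]ᵢ + Σ P·[anion]ₒ)]
Numerator = 1×6.54 + 0.062×112 + 0.22×25.7 = 19.14
Denominator = 1×122 + 0.062×25.9 + 0.22×124 = 150.9
Vm = 25.6 · ln(0.12684) = 25.6 × (-2.0648) = -52.86 mV

-53 mV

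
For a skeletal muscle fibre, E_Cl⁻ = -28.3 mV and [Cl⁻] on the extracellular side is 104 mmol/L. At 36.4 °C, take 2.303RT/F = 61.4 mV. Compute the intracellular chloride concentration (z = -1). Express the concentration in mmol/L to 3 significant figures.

Nernst: E = (61.4/-1) · log₁₀([out]/[in]), so log₁₀([out]/[in]) = -28.3 × -1 / 61.4 = 0.4609.
[out]/[in] = 10^(0.4609) = 2.89.
[in] = 104 / 2.89 = 35.98 mmol/L.

36.0 mmol/L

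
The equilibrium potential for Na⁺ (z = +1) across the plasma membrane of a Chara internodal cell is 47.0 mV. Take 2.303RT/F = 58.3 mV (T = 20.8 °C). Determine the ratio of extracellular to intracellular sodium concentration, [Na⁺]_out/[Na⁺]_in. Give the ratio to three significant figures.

log₁₀([out]/[in]) = E·z/(58.3) = 47.0 × 1 / 58.3 = 0.8062
[out]/[in] = 10^(0.8062) = 6.4

6.40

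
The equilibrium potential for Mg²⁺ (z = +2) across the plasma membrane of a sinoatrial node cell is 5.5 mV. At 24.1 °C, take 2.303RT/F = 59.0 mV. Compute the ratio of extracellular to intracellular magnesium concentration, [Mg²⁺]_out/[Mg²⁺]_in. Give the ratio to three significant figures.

log₁₀([out]/[in]) = E·z/(59.0) = 5.5 × 2 / 59.0 = 0.1864
[out]/[in] = 10^(0.1864) = 1.536

1.54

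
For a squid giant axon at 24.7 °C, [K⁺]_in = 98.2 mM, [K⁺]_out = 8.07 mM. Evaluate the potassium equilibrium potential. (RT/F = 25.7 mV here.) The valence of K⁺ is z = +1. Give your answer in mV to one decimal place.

E = (25.7/z) · ln([K⁺]_out/[K⁺]_in) with z = +1.
= (25.7/1) · ln(8.07/98.2) = 25.70 · ln(0.08218)
= 25.70 · (-2.4989) = -64.22 mV

-64.2 mV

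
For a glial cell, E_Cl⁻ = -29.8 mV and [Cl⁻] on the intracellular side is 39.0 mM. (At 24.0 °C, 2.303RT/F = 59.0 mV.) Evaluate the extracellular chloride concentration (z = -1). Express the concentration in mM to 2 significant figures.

Nernst: E = (59.0/-1) · log₁₀([out]/[in]), so log₁₀([out]/[in]) = -29.8 × -1 / 59.0 = 0.5051.
[out]/[in] = 10^(0.5051) = 3.2.
[out] = 3.2 × 39.0 = 124.8 mM.

120 mM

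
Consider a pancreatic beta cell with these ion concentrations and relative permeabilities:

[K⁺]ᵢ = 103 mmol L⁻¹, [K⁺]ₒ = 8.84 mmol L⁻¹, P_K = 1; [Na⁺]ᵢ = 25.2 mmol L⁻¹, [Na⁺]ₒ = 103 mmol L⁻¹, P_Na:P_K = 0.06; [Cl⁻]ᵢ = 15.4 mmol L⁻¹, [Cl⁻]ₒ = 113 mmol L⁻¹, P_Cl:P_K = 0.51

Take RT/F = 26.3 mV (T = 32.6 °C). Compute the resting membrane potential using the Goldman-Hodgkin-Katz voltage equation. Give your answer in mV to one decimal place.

-51.5 mV

Vm = 26.3 · ln[(Σ P·[cation]ₒ + Σ P·[anion]ᵢ) / (Σ P·[cation]ᵢ + Σ P·[anion]ₒ)]
Numerator = 1×8.84 + 0.06×103 + 0.51×15.4 = 22.87
Denominator = 1×103 + 0.06×25.2 + 0.51×113 = 162.1
Vm = 26.3 · ln(0.14107) = 26.3 × (-1.9585) = -51.51 mV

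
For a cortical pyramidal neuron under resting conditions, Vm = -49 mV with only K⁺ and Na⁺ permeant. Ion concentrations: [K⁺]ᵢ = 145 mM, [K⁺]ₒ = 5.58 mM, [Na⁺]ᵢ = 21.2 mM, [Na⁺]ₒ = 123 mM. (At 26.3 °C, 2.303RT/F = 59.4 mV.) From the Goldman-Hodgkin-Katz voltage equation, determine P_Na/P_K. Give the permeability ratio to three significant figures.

Let α = P_Na/P_K. GHK: Vm = 59.4·log₁₀[(Kₒ + α·Naₒ)/(Kᵢ + α·Naᵢ)].
10^(Vm/59.4) = 10^(-49.0/59.4) = 0.14965
So 0.14965·(Kᵢ + α·Naᵢ) = Kₒ + α·Naₒ → α = (0.14965·145.0 − 5.58) / (123.0 − 0.14965·21.2)
α = (21.7 − 5.58) / (123.0 − 3.173) = 16.12/119.8 = 0.1345

0.135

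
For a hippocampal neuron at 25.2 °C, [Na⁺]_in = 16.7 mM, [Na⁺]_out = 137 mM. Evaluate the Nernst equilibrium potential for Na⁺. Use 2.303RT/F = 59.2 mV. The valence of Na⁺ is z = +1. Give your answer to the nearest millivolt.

54 mV

E = (59.2/z) · log₁₀([Na⁺]_out/[Na⁺]_in) with z = +1.
= (59.2/1) · log₁₀(137/16.7) = 59.20 · log₁₀(8.204)
= 59.20 · (0.9140) = 54.11 mV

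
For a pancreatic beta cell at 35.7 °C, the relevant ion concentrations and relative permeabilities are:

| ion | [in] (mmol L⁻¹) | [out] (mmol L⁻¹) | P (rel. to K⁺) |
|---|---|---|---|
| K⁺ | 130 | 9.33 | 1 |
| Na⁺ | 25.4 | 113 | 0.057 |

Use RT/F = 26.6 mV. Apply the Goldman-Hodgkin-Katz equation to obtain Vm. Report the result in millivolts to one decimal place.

-56.4 mV

Vm = 26.6 · ln[(Σ P·[cation]ₒ + Σ P·[anion]ᵢ) / (Σ P·[cation]ᵢ + Σ P·[anion]ₒ)]
Numerator = 1×9.33 + 0.057×113 = 15.77
Denominator = 1×130 + 0.057×25.4 = 131.4
Vm = 26.6 · ln(0.11998) = 26.6 × (-2.1204) = -56.40 mV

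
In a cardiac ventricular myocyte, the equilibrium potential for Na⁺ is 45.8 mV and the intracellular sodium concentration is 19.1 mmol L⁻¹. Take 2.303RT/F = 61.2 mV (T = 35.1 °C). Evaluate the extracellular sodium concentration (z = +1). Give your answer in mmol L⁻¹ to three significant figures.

107 mmol L⁻¹

Nernst: E = (61.2/1) · log₁₀([out]/[in]), so log₁₀([out]/[in]) = 45.8 × 1 / 61.2 = 0.7484.
[out]/[in] = 10^(0.7484) = 5.602.
[out] = 5.602 × 19.1 = 107 mmol L⁻¹.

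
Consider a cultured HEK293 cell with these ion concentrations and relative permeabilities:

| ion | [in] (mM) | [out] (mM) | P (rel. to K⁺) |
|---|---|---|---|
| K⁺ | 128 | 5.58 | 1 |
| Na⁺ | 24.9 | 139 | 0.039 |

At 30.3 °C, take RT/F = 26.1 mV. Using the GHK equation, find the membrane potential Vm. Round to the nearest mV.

-64 mV

Vm = 26.1 · ln[(Σ P·[cation]ₒ + Σ P·[anion]ᵢ) / (Σ P·[cation]ᵢ + Σ P·[anion]ₒ)]
Numerator = 1×5.58 + 0.039×139 = 11
Denominator = 1×128 + 0.039×24.9 = 129
Vm = 26.1 · ln(0.085298) = 26.1 × (-2.4616) = -64.25 mV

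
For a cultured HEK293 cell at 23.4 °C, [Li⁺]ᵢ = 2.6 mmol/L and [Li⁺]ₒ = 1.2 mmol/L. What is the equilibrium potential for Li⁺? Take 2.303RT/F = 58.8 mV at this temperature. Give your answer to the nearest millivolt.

-20 mV

E = (58.8/z) · log₁₀([Li⁺]_out/[Li⁺]_in) with z = +1.
= (58.8/1) · log₁₀(1.2/2.6) = 58.80 · log₁₀(0.4615)
= 58.80 · (-0.3358) = -19.74 mV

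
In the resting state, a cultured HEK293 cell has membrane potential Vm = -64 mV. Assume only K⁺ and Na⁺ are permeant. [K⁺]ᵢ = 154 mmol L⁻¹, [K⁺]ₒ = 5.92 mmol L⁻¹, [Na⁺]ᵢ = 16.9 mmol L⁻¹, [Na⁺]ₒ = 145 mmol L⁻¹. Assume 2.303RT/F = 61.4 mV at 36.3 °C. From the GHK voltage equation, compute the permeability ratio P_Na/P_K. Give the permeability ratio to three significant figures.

0.0561

Let α = P_Na/P_K. GHK: Vm = 61.4·log₁₀[(Kₒ + α·Naₒ)/(Kᵢ + α·Naᵢ)].
10^(Vm/61.4) = 10^(-64.0/61.4) = 0.09071
So 0.09071·(Kᵢ + α·Naᵢ) = Kₒ + α·Naₒ → α = (0.09071·154.0 − 5.92) / (145.0 − 0.09071·16.9)
α = (13.97 − 5.92) / (145.0 − 1.533) = 8.049/143.5 = 0.05611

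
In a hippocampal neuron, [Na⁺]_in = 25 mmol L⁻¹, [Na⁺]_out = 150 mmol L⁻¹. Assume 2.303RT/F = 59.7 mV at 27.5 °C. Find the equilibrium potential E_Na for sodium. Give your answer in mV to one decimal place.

46.5 mV

E = (59.7/z) · log₁₀([Na⁺]_out/[Na⁺]_in) with z = +1.
= (59.7/1) · log₁₀(150/25) = 59.70 · log₁₀(6)
= 59.70 · (0.7782) = 46.46 mV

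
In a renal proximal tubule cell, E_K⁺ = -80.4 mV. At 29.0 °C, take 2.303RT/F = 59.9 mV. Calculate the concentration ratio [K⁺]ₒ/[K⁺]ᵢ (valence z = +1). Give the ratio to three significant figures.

log₁₀([out]/[in]) = E·z/(59.9) = -80.4 × 1 / 59.9 = -1.3422
[out]/[in] = 10^(-1.3422) = 0.04547

0.0455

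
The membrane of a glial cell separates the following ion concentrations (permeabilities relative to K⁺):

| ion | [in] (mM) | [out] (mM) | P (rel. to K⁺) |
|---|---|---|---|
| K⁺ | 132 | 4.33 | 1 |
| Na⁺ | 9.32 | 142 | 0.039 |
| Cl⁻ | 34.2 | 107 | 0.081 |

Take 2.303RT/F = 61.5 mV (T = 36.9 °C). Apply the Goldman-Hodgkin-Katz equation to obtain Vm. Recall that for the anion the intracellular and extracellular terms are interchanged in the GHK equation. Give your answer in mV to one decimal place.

Vm = 61.5 · log₁₀[(Σ P·[cation]ₒ + Σ P·[anion]ᵢ) / (Σ P·[cation]ᵢ + Σ P·[anion]ₒ)]
Numerator = 1×4.33 + 0.039×142 + 0.081×34.2 = 12.64
Denominator = 1×132 + 0.039×9.32 + 0.081×107 = 141
Vm = 61.5 · log₁₀(0.089613) = 61.5 × (-1.0476) = -64.43 mV

-64.4 mV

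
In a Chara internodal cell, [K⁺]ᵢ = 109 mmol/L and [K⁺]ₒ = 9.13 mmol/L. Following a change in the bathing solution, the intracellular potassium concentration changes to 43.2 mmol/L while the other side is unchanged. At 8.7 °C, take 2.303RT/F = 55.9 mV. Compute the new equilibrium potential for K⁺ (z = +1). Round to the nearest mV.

-38 mV

After the shift: [K⁺]_out = 9.13, [K⁺]_in = 43.2 mmol/L.
E_new = (55.9/1)·log₁₀(9.13/43.2) = 55.90 · (-0.6750) = -37.73 mV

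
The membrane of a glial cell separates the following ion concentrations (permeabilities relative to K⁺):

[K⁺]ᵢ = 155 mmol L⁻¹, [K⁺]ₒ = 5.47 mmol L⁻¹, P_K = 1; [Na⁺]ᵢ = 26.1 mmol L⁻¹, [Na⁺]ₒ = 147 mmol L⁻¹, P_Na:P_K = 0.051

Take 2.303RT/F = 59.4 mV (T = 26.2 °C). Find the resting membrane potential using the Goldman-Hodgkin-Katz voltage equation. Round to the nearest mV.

-64 mV

Vm = 59.4 · log₁₀[(Σ P·[cation]ₒ + Σ P·[anion]ᵢ) / (Σ P·[cation]ᵢ + Σ P·[anion]ₒ)]
Numerator = 1×5.47 + 0.051×147 = 12.97
Denominator = 1×155 + 0.051×26.1 = 156.3
Vm = 59.4 · log₁₀(0.082946) = 59.4 × (-1.0812) = -64.22 mV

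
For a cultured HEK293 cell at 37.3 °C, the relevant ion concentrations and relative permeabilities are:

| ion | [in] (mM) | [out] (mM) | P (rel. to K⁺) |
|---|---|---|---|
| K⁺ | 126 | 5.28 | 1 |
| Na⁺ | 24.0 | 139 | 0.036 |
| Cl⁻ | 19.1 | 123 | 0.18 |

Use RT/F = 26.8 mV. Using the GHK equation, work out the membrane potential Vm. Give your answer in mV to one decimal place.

-63.9 mV

Vm = 26.8 · ln[(Σ P·[cation]ₒ + Σ P·[anion]ᵢ) / (Σ P·[cation]ᵢ + Σ P·[anion]ₒ)]
Numerator = 1×5.28 + 0.036×139 + 0.18×19.1 = 13.72
Denominator = 1×126 + 0.036×24.0 + 0.18×123 = 149
Vm = 26.8 · ln(0.092091) = 26.8 × (-2.3850) = -63.92 mV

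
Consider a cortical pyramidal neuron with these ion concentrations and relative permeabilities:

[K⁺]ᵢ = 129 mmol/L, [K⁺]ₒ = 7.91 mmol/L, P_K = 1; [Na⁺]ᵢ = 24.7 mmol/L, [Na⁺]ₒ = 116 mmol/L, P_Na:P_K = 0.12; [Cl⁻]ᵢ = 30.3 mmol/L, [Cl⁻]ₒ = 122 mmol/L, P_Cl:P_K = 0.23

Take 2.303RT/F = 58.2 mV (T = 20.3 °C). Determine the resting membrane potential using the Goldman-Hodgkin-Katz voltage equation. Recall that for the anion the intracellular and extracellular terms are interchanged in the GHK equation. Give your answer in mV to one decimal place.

-43.3 mV

Vm = 58.2 · log₁₀[(Σ P·[cation]ₒ + Σ P·[anion]ᵢ) / (Σ P·[cation]ᵢ + Σ P·[anion]ₒ)]
Numerator = 1×7.91 + 0.12×116 + 0.23×30.3 = 28.8
Denominator = 1×129 + 0.12×24.7 + 0.23×122 = 160
Vm = 58.2 · log₁₀(0.17997) = 58.2 × (-0.7448) = -43.35 mV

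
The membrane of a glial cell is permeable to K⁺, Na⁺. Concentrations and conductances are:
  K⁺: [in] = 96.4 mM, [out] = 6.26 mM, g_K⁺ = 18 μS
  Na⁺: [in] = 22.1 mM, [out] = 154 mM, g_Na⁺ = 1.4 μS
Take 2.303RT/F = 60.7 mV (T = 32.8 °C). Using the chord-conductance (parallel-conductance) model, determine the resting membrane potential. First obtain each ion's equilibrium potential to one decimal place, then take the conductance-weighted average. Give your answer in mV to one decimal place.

-63.2 mV

E_K⁺ = (60.7/1)·log₁₀(6.26/96.4) = -72.1 mV
E_Na⁺ = (60.7/1)·log₁₀(154/22.1) = 51.2 mV
Vm = (Σ gᵢEᵢ)/(Σ gᵢ) = (18·-72.1 + 1.4·51.2) / (18 + 1.4)
= -1226.12 / 19.4 = -63.20 mV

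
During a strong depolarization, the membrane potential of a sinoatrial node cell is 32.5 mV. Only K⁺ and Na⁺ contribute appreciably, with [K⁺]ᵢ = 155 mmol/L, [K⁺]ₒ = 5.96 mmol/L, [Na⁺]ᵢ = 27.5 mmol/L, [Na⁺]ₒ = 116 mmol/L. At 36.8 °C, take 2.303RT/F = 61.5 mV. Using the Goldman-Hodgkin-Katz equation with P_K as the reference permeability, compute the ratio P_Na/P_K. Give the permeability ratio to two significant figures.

Let α = P_Na/P_K. GHK: Vm = 61.5·log₁₀[(Kₒ + α·Naₒ)/(Kᵢ + α·Naᵢ)].
10^(Vm/61.5) = 10^(32.5/61.5) = 3.3764
So 3.3764·(Kᵢ + α·Naᵢ) = Kₒ + α·Naₒ → α = (3.3764·155.0 − 5.96) / (116.0 − 3.3764·27.5)
α = (523.3 − 5.96) / (116.0 − 92.85) = 517.4/23.15 = 22.35

22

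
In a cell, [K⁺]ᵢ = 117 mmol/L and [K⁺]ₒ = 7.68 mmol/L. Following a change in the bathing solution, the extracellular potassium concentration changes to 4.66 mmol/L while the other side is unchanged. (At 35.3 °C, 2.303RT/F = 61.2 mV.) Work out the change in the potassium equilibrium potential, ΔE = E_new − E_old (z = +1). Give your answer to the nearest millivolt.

-13 mV

E_old = (61.2/1)·log₁₀(7.68/117) = -72.39 mV
E_new = (61.2/1)·log₁₀(4.66/117) = -85.67 mV
ΔE = -85.67 − (-72.39) = -13.28 mV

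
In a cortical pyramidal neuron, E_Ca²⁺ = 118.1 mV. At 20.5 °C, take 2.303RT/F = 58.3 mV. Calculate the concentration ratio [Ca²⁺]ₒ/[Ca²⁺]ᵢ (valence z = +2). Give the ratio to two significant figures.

log₁₀([out]/[in]) = E·z/(58.3) = 118.1 × 2 / 58.3 = 4.0515
[out]/[in] = 10^(4.0515) = 1.126e+04

11000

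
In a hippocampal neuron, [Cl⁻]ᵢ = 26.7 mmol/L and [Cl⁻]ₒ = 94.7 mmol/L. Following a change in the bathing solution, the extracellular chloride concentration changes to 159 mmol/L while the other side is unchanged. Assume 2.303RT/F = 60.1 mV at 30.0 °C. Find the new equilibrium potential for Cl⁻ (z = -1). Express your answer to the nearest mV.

-47 mV

After the shift: [Cl⁻]_out = 159, [Cl⁻]_in = 26.7 mmol/L.
E_new = (60.1/-1)·log₁₀(159/26.7) = -60.10 · (0.7749) = -46.57 mV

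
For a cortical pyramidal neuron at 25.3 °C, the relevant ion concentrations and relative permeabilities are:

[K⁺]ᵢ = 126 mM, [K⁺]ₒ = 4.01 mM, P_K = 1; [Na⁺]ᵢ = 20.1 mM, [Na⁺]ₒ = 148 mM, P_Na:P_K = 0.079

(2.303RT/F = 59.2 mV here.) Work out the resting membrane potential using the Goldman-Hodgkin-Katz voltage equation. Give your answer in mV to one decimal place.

-53.9 mV

Vm = 59.2 · log₁₀[(Σ P·[cation]ₒ + Σ P·[anion]ᵢ) / (Σ P·[cation]ᵢ + Σ P·[anion]ₒ)]
Numerator = 1×4.01 + 0.079×148 = 15.7
Denominator = 1×126 + 0.079×20.1 = 127.6
Vm = 59.2 · log₁₀(0.12307) = 59.2 × (-0.9099) = -53.86 mV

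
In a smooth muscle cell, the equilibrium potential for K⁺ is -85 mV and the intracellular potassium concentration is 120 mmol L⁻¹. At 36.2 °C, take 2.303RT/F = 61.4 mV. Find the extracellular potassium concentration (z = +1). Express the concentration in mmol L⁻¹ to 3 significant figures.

4.95 mmol L⁻¹

Nernst: E = (61.4/1) · log₁₀([out]/[in]), so log₁₀([out]/[in]) = -85.0 × 1 / 61.4 = -1.3844.
[out]/[in] = 10^(-1.3844) = 0.04127.
[out] = 0.04127 × 120 = 4.952 mmol L⁻¹.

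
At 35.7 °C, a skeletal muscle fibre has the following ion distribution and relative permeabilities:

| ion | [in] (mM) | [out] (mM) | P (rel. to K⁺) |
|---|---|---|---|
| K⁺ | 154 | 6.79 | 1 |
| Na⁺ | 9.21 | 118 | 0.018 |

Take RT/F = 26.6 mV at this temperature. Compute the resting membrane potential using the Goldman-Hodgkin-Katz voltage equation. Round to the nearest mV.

Vm = 26.6 · ln[(Σ P·[cation]ₒ + Σ P·[anion]ᵢ) / (Σ P·[cation]ᵢ + Σ P·[anion]ₒ)]
Numerator = 1×6.79 + 0.018×118 = 8.914
Denominator = 1×154 + 0.018×9.21 = 154.2
Vm = 26.6 · ln(0.057821) = 26.6 × (-2.8504) = -75.82 mV

-76 mV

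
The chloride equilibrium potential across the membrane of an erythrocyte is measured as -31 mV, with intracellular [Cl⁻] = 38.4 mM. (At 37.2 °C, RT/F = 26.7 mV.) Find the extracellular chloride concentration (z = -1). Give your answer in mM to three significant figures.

123 mM

Nernst: E = (26.7/-1) · ln([out]/[in]), so ln([out]/[in]) = -31.0 × -1 / 26.7 = 1.1610.
[out]/[in] = e^(1.1610) = 3.193.
[out] = 3.193 × 38.4 = 122.6 mM.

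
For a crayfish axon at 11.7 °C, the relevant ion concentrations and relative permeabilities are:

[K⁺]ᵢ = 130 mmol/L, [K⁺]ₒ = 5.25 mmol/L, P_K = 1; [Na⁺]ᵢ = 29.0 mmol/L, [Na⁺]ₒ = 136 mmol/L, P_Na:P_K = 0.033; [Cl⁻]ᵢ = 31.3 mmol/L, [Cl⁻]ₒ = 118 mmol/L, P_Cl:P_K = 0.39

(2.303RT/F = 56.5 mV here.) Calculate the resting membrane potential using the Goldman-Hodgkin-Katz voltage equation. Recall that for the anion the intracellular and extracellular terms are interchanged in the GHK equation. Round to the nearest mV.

Vm = 56.5 · log₁₀[(Σ P·[cation]ₒ + Σ P·[anion]ᵢ) / (Σ P·[cation]ᵢ + Σ P·[anion]ₒ)]
Numerator = 1×5.25 + 0.033×136 + 0.39×31.3 = 21.95
Denominator = 1×130 + 0.033×29.0 + 0.39×118 = 177
Vm = 56.5 · log₁₀(0.124) = 56.5 × (-0.9066) = -51.22 mV

-51 mV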